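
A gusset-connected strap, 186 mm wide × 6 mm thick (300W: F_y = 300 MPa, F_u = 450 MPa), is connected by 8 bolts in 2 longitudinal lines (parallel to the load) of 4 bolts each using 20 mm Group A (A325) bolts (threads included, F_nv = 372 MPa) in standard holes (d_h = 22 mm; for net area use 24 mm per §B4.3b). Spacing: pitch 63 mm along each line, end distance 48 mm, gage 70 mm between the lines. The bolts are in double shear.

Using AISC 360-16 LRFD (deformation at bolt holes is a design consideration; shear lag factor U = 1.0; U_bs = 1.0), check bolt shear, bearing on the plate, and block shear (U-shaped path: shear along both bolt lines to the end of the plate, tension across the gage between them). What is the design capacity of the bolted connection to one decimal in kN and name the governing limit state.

464.9 kN (block shear governs)

Bolt shear: A_b = π(20)²/4 = 314.16 mm². φR_n = 0.75 × 372 × 314.16 × 8 × 2 = 1402.4 kN.
Bearing (6 mm plate, F_u = 450 MPa): end bolts L_c = 48 − 22/2 = 37, R_n = min(1.2×37×6×450, 2.4×20×6×450) = 119.88 kN/bolt; interior L_c = 63 − 22 = 41, R_n = 129.6 kN/bolt. φR_n = 0.75 × (2×119.88 + 6×129.6) = 763.0 kN.
Block shear: shear path 2×[48+3×63] = 2×237 mm, A_gv = 2844, A_nv = 2×(237 − 3.5×24)×6 = 1836 mm²; tension across gage: (70 − 1×24)×6 = 276 mm². R_n = min(0.6×450×1836, 0.6×300×2844) + 1.0×450×276 = min(495.72, 511.92) + 124.2 = 619.92 kN. φR_n = 0.75 × 619.92 = 464.9 kN.
Governing: min(1402.4, 763.0, 464.9) = 464.9 kN → block shear.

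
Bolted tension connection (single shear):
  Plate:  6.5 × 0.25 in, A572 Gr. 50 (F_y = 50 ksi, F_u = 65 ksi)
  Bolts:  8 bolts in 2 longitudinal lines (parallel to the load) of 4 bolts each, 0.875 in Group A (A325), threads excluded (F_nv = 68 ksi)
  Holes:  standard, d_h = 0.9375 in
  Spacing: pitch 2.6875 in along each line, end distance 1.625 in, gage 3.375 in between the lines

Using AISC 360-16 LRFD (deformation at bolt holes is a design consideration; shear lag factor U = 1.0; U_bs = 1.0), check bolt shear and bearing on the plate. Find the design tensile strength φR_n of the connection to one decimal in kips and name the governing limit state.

Bolt shear: A_b = π(0.875)²/4 = 0.60132 in². φR_n = 0.75 × 68 × 0.60132 × 8 × 1 = 245.3 kips.
Bearing (0.25 in plate, F_u = 65 ksi): end bolts L_c = 1.625 − 0.9375/2 = 1.15625, R_n = min(1.2×1.15625×0.25×65, 2.4×0.875×0.25×65) = 22.547 kips/bolt; interior L_c = 2.6875 − 0.9375 = 1.75, R_n = 34.125 kips/bolt. φR_n = 0.75 × (2×22.547 + 6×34.125) = 187.4 kips.
Governing: min(245.3, 187.4) = 187.4 kips → bearing.

187.4 kips (bearing governs)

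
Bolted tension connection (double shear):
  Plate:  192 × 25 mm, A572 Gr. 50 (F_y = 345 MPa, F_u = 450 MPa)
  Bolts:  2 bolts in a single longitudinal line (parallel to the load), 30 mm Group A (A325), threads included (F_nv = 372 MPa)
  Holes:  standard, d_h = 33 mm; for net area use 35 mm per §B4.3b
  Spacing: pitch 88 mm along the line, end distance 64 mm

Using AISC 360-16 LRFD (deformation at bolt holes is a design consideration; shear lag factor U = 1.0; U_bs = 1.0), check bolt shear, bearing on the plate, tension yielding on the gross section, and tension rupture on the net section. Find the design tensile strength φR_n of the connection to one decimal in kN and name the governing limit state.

788.9 kN (bolt shear governs)

Bolt shear: A_b = π(30)²/4 = 706.86 mm². φR_n = 0.75 × 372 × 706.86 × 2 × 2 = 788.9 kN.
Bearing (25 mm plate, F_u = 450 MPa): end bolts L_c = 64 − 33/2 = 47.5, R_n = min(1.2×47.5×25×450, 2.4×30×25×450) = 641.25 kN/bolt; interior L_c = 88 − 33 = 55, R_n = 742.5 kN/bolt. φR_n = 0.75 × (1×641.25 + 1×742.5) = 1037.8 kN.
Tension yield (gross): A_g = 192×25 = 4800 mm². φR_n = 0.90 × 345 × 4800 = 1490.4 kN.
Tension rupture (net): A_n = (192 − 1×35)×25 = 3925 mm² (U = 1.0, A_e = A_n). φR_n = 0.75 × 450 × 3925 = 1324.7 kN.
Governing: min(788.9, 1037.8, 1490.4, 1324.7) = 788.9 kN → bolt shear.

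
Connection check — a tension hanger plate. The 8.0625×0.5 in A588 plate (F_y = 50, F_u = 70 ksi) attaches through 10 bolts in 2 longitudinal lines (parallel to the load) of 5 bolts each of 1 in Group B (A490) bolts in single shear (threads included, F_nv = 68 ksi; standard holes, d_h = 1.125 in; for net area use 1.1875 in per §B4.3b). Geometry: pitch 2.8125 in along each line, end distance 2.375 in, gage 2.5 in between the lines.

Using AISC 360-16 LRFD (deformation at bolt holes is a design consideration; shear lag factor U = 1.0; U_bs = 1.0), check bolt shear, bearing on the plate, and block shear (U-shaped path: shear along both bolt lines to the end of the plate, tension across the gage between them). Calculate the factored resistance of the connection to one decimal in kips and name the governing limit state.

295.3 kips (block shear governs)

Bolt shear: A_b = π(1)²/4 = 0.7854 in². φR_n = 0.75 × 68 × 0.7854 × 10 × 1 = 400.6 kips.
Bearing (0.5 in plate, F_u = 70 ksi): end bolts L_c = 2.375 − 1.125/2 = 1.8125, R_n = min(1.2×1.8125×0.5×70, 2.4×1×0.5×70) = 76.125 kips/bolt; interior L_c = 2.8125 − 1.125 = 1.6875, R_n = 70.875 kips/bolt. φR_n = 0.75 × (2×76.125 + 8×70.875) = 539.4 kips.
Block shear: shear path 2×[2.375+4×2.8125] = 2×13.625 in, A_gv = 13.625, A_nv = 2×(13.625 − 4.5×1.1875)×0.5 = 8.2813 in²; tension across gage: (2.5 − 1×1.1875)×0.5 = 0.65625 in². R_n = min(0.6×70×8.2813, 0.6×50×13.625) + 1.0×70×0.65625 = min(347.81, 408.75) + 45.938 = 393.75 kips. φR_n = 0.75 × 393.75 = 295.3 kips.
Governing: min(400.6, 539.4, 295.3) = 295.3 kips → block shear.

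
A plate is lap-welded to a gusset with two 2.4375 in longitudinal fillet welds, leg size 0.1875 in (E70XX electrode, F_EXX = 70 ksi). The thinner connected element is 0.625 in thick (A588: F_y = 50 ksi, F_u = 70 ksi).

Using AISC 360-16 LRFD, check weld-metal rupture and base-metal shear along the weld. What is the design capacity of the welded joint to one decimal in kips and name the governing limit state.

20.4 kips (weld metal governs)

Weld metal: throat = 0.707×0.1875 = 0.13256 in, L = 2×2.4375 = 4.875 in. φR_n = 0.75 × 0.6 × 70 × 0.13256 × 4.875 = 20.4 kips.
Base metal shear (0.625 in plate): yield φR_n = 1.0×0.6×50×0.625×4.875 = 91.4 kips; rupture φR_n = 0.75×0.6×70×0.625×4.875 = 96.0 kips; take 91.4 kips (yield).
Governing: min(20.4, 91.4) = 20.4 kips → weld metal.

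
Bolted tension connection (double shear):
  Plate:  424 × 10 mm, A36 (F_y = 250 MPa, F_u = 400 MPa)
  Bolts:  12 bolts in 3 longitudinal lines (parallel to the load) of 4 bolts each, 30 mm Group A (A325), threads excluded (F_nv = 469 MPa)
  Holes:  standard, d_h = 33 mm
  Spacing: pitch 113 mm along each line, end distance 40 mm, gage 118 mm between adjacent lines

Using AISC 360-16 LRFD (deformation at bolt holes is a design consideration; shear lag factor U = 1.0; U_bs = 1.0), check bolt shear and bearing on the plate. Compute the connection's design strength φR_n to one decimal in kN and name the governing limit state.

2197.8 kN (bearing governs)

Bolt shear: A_b = π(30)²/4 = 706.86 mm². φR_n = 0.75 × 469 × 706.86 × 12 × 2 = 5967.3 kN.
Bearing (10 mm plate, F_u = 400 MPa): end bolts L_c = 40 − 33/2 = 23.5, R_n = min(1.2×23.5×10×400, 2.4×30×10×400) = 112.8 kN/bolt; interior L_c = 113 − 33 = 80, R_n = 288 kN/bolt. φR_n = 0.75 × (3×112.8 + 9×288) = 2197.8 kN.
Governing: min(5967.3, 2197.8) = 2197.8 kN → bearing.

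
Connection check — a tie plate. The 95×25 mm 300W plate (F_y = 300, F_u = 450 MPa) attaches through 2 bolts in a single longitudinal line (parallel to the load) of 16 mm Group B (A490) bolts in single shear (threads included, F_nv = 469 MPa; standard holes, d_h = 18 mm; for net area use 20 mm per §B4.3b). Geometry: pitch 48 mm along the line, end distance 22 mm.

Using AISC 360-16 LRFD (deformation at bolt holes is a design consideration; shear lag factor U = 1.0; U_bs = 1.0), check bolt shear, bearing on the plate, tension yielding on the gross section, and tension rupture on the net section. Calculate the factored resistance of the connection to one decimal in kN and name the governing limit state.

Bolt shear: A_b = π(16)²/4 = 201.06 mm². φR_n = 0.75 × 469 × 201.06 × 2 × 1 = 141.4 kN.
Bearing (25 mm plate, F_u = 450 MPa): end bolts L_c = 22 − 18/2 = 13, R_n = min(1.2×13×25×450, 2.4×16×25×450) = 175.5 kN/bolt; interior L_c = 48 − 18 = 30, R_n = 405 kN/bolt. φR_n = 0.75 × (1×175.5 + 1×405) = 435.4 kN.
Tension yield (gross): A_g = 95×25 = 2375 mm². φR_n = 0.90 × 300 × 2375 = 641.3 kN.
Tension rupture (net): A_n = (95 − 1×20)×25 = 1875 mm² (U = 1.0, A_e = A_n). φR_n = 0.75 × 450 × 1875 = 632.8 kN.
Governing: min(141.4, 435.4, 641.3, 632.8) = 141.4 kN → bolt shear.

141.4 kN (bolt shear governs)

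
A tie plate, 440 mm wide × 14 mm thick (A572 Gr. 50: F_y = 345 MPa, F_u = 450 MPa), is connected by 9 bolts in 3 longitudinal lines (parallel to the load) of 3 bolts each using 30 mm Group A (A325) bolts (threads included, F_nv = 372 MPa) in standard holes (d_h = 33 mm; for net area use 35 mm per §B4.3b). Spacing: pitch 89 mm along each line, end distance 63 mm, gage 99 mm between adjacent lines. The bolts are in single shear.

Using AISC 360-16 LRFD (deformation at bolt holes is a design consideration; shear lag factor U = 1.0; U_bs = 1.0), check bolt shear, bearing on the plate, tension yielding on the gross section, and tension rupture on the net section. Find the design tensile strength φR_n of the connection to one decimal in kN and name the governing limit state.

Bolt shear: A_b = π(30)²/4 = 706.86 mm². φR_n = 0.75 × 372 × 706.86 × 9 × 1 = 1774.9 kN.
Bearing (14 mm plate, F_u = 450 MPa): end bolts L_c = 63 − 33/2 = 46.5, R_n = min(1.2×46.5×14×450, 2.4×30×14×450) = 351.54 kN/bolt; interior L_c = 89 − 33 = 56, R_n = 423.36 kN/bolt. φR_n = 0.75 × (3×351.54 + 6×423.36) = 2696.1 kN.
Tension yield (gross): A_g = 440×14 = 6160 mm². φR_n = 0.90 × 345 × 6160 = 1912.7 kN.
Tension rupture (net): A_n = (440 − 3×35)×14 = 4690 mm² (U = 1.0, A_e = A_n). φR_n = 0.75 × 450 × 4690 = 1582.9 kN.
Governing: min(1774.9, 2696.1, 1912.7, 1582.9) = 1582.9 kN → net-section rupture.

1582.9 kN (net-section rupture governs)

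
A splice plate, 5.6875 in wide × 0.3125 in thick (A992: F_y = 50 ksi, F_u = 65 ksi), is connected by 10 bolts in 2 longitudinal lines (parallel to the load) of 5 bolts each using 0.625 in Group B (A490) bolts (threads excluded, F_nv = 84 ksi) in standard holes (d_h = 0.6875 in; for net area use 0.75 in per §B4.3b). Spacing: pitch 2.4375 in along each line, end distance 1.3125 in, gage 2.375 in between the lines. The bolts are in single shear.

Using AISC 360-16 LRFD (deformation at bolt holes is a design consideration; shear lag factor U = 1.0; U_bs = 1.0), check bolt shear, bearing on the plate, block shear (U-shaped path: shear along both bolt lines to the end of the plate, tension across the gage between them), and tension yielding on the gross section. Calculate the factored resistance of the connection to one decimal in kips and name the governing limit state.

80.0 kips (gross-section yield governs)

Bolt shear: A_b = π(0.625)²/4 = 0.3068 in². φR_n = 0.75 × 84 × 0.3068 × 10 × 1 = 193.3 kips.
Bearing (0.3125 in plate, F_u = 65 ksi): end bolts L_c = 1.3125 − 0.6875/2 = 0.96875, R_n = min(1.2×0.96875×0.3125×65, 2.4×0.625×0.3125×65) = 23.613 kips/bolt; interior L_c = 2.4375 − 0.6875 = 1.75, R_n = 30.469 kips/bolt. φR_n = 0.75 × (2×23.613 + 8×30.469) = 218.2 kips.
Block shear: shear path 2×[1.3125+4×2.4375] = 2×11.0625 in, A_gv = 6.9141, A_nv = 2×(11.0625 − 4.5×0.75)×0.3125 = 4.8047 in²; tension across gage: (2.375 − 1×0.75)×0.3125 = 0.50781 in². R_n = min(0.6×65×4.8047, 0.6×50×6.9141) + 1.0×65×0.50781 = min(187.38, 207.42) + 33.008 = 220.39 kips. φR_n = 0.75 × 220.39 = 165.3 kips.
Tension yield (gross): A_g = 5.6875×0.3125 = 1.7773 in². φR_n = 0.90 × 50 × 1.7773 = 80.0 kips.
Governing: min(193.3, 218.2, 165.3, 80.0) = 80.0 kips → gross-section yield.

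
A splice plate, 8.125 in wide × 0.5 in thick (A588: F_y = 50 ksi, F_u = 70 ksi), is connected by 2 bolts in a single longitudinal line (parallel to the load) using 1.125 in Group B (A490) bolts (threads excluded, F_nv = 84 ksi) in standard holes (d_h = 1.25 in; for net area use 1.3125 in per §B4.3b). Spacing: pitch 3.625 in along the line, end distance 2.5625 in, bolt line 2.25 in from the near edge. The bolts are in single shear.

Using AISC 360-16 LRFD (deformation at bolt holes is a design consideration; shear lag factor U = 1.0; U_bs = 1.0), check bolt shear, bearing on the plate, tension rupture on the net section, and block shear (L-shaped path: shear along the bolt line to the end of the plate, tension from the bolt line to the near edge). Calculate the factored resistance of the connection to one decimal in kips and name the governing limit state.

Bolt shear: A_b = π(1.125)²/4 = 0.99402 in². φR_n = 0.75 × 84 × 0.99402 × 2 × 1 = 125.2 kips.
Bearing (0.5 in plate, F_u = 70 ksi): end bolts L_c = 2.5625 − 1.25/2 = 1.9375, R_n = min(1.2×1.9375×0.5×70, 2.4×1.125×0.5×70) = 81.375 kips/bolt; interior L_c = 3.625 − 1.25 = 2.375, R_n = 94.5 kips/bolt. φR_n = 0.75 × (1×81.375 + 1×94.5) = 131.9 kips.
Tension rupture (net): A_n = (8.125 − 1×1.3125)×0.5 = 3.4063 in² (U = 1.0, A_e = A_n). φR_n = 0.75 × 70 × 3.4063 = 178.8 kips.
Block shear: shear path 1×[2.5625+1×3.625] = 1×6.1875 in, A_gv = 3.0938, A_nv = 1×(6.1875 − 1.5×1.3125)×0.5 = 2.1094 in²; tension to near edge: (2.25 − 0.5×1.3125)×0.5 = 0.79688 in². R_n = min(0.6×70×2.1094, 0.6×50×3.0938) + 1.0×70×0.79688 = min(88.595, 92.814) + 55.782 = 144.38 kips. φR_n = 0.75 × 144.38 = 108.3 kips.
Governing: min(125.2, 131.9, 178.8, 108.3) = 108.3 kips → block shear.

108.3 kips (block shear governs)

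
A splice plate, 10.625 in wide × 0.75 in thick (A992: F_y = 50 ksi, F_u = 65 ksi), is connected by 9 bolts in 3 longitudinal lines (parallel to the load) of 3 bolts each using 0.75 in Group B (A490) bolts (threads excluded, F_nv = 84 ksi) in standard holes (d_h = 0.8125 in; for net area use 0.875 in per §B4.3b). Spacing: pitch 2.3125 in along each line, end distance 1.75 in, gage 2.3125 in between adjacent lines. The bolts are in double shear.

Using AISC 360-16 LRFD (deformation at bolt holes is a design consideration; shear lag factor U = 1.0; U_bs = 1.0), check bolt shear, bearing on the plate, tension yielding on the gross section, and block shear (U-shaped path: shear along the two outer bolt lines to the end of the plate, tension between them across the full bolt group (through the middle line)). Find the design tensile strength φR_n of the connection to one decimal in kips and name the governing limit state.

Bolt shear: A_b = π(0.75)²/4 = 0.44179 in². φR_n = 0.75 × 84 × 0.44179 × 9 × 2 = 501.0 kips.
Bearing (0.75 in plate, F_u = 65 ksi): end bolts L_c = 1.75 − 0.8125/2 = 1.34375, R_n = min(1.2×1.34375×0.75×65, 2.4×0.75×0.75×65) = 78.609 kips/bolt; interior L_c = 2.3125 − 0.8125 = 1.5, R_n = 87.75 kips/bolt. φR_n = 0.75 × (3×78.609 + 6×87.75) = 571.7 kips.
Tension yield (gross): A_g = 10.625×0.75 = 7.9688 in². φR_n = 0.90 × 50 × 7.9688 = 358.6 kips.
Block shear: shear path 2×[1.75+2×2.3125] = 2×6.375 in, A_gv = 9.5625, A_nv = 2×(6.375 − 2.5×0.875)×0.75 = 6.2813 in²; tension across gage: (4.625 − 2×0.875)×0.75 = 2.1563 in². R_n = min(0.6×65×6.2813, 0.6×50×9.5625) + 1.0×65×2.1563 = min(244.97, 286.88) + 140.16 = 385.13 kips. φR_n = 0.75 × 385.13 = 288.8 kips.
Governing: min(501.0, 571.7, 358.6, 288.8) = 288.8 kips → block shear.

288.8 kips (block shear governs)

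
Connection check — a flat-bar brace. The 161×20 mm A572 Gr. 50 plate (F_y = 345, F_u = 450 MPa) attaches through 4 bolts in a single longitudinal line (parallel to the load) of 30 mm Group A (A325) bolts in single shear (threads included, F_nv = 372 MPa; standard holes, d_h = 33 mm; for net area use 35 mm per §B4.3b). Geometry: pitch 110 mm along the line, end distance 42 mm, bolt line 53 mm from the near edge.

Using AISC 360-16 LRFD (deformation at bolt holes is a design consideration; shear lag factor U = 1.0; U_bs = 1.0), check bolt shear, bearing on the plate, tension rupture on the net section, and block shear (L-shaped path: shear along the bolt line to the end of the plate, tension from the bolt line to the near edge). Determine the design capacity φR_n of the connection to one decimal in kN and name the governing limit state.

Bolt shear: A_b = π(30)²/4 = 706.86 mm². φR_n = 0.75 × 372 × 706.86 × 4 × 1 = 788.9 kN.
Bearing (20 mm plate, F_u = 450 MPa): end bolts L_c = 42 − 33/2 = 25.5, R_n = min(1.2×25.5×20×450, 2.4×30×20×450) = 275.4 kN/bolt; interior L_c = 110 − 33 = 77, R_n = 648 kN/bolt. φR_n = 0.75 × (1×275.4 + 3×648) = 1664.6 kN.
Tension rupture (net): A_n = (161 − 1×35)×20 = 2520 mm² (U = 1.0, A_e = A_n). φR_n = 0.75 × 450 × 2520 = 850.5 kN.
Block shear: shear path 1×[42+3×110] = 1×372 mm, A_gv = 7440, A_nv = 1×(372 − 3.5×35)×20 = 4990 mm²; tension to near edge: (53 − 0.5×35)×20 = 710 mm². R_n = min(0.6×450×4990, 0.6×345×7440) + 1.0×450×710 = min(1347.3, 1540.1) + 319.5 = 1666.8 kN. φR_n = 0.75 × 1666.8 = 1250.1 kN.
Governing: min(788.9, 1664.6, 850.5, 1250.1) = 788.9 kN → bolt shear.

788.9 kN (bolt shear governs)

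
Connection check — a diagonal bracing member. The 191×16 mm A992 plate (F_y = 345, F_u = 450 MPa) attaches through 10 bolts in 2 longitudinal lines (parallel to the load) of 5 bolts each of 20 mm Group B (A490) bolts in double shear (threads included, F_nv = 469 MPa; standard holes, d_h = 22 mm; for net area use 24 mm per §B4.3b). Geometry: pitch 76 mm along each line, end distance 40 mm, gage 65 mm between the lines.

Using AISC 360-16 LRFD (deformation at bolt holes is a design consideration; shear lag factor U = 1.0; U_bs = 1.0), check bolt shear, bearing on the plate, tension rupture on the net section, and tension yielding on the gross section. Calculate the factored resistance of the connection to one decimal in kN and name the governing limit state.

Bolt shear: A_b = π(20)²/4 = 314.16 mm². φR_n = 0.75 × 469 × 314.16 × 10 × 2 = 2210.1 kN.
Bearing (16 mm plate, F_u = 450 MPa): end bolts L_c = 40 − 22/2 = 29, R_n = min(1.2×29×16×450, 2.4×20×16×450) = 250.56 kN/bolt; interior L_c = 76 − 22 = 54, R_n = 345.6 kN/bolt. φR_n = 0.75 × (2×250.56 + 8×345.6) = 2449.4 kN.
Tension rupture (net): A_n = (191 − 2×24)×16 = 2288 mm² (U = 1.0, A_e = A_n). φR_n = 0.75 × 450 × 2288 = 772.2 kN.
Tension yield (gross): A_g = 191×16 = 3056 mm². φR_n = 0.90 × 345 × 3056 = 948.9 kN.
Governing: min(2210.1, 2449.4, 772.2, 948.9) = 772.2 kN → net-section rupture.

772.2 kN (net-section rupture governs)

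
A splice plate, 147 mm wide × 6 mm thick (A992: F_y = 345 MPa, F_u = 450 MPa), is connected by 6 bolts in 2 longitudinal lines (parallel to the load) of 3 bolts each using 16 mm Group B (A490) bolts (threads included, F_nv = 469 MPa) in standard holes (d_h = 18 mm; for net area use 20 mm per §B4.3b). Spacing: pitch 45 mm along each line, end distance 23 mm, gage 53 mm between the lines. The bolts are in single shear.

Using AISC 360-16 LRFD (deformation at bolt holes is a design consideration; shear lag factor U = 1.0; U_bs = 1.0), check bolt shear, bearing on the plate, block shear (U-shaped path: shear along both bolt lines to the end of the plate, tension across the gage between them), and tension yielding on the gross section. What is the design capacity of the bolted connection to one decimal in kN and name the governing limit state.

Bolt shear: A_b = π(16)²/4 = 201.06 mm². φR_n = 0.75 × 469 × 201.06 × 6 × 1 = 424.3 kN.
Bearing (6 mm plate, F_u = 450 MPa): end bolts L_c = 23 − 18/2 = 14, R_n = min(1.2×14×6×450, 2.4×16×6×450) = 45.36 kN/bolt; interior L_c = 45 − 18 = 27, R_n = 87.48 kN/bolt. φR_n = 0.75 × (2×45.36 + 4×87.48) = 330.5 kN.
Block shear: shear path 2×[23+2×45] = 2×113 mm, A_gv = 1356, A_nv = 2×(113 − 2.5×20)×6 = 756 mm²; tension across gage: (53 − 1×20)×6 = 198 mm². R_n = min(0.6×450×756, 0.6×345×1356) + 1.0×450×198 = min(204.12, 280.69) + 89.1 = 293.22 kN. φR_n = 0.75 × 293.22 = 219.9 kN.
Tension yield (gross): A_g = 147×6 = 882 mm². φR_n = 0.90 × 345 × 882 = 273.9 kN.
Governing: min(424.3, 330.5, 219.9, 273.9) = 219.9 kN → block shear.

219.9 kN (block shear governs)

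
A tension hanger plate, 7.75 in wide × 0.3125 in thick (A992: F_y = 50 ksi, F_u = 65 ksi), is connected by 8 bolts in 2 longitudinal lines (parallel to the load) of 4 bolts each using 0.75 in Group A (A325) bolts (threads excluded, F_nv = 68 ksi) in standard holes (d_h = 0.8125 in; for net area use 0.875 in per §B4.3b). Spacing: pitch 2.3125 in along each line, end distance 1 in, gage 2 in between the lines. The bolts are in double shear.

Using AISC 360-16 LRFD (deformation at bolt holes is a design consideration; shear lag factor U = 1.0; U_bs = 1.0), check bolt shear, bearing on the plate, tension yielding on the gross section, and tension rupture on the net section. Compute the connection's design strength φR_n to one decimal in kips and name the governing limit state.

Bolt shear: A_b = π(0.75)²/4 = 0.44179 in². φR_n = 0.75 × 68 × 0.44179 × 8 × 2 = 360.5 kips.
Bearing (0.3125 in plate, F_u = 65 ksi): end bolts L_c = 1 − 0.8125/2 = 0.59375, R_n = min(1.2×0.59375×0.3125×65, 2.4×0.75×0.3125×65) = 14.473 kips/bolt; interior L_c = 2.3125 − 0.8125 = 1.5, R_n = 36.563 kips/bolt. φR_n = 0.75 × (2×14.473 + 6×36.563) = 186.2 kips.
Tension yield (gross): A_g = 7.75×0.3125 = 2.4219 in². φR_n = 0.90 × 50 × 2.4219 = 109.0 kips.
Tension rupture (net): A_n = (7.75 − 2×0.875)×0.3125 = 1.875 in² (U = 1.0, A_e = A_n). φR_n = 0.75 × 65 × 1.875 = 91.4 kips.
Governing: min(360.5, 186.2, 109.0, 91.4) = 91.4 kips → net-section rupture.

91.4 kips (net-section rupture governs)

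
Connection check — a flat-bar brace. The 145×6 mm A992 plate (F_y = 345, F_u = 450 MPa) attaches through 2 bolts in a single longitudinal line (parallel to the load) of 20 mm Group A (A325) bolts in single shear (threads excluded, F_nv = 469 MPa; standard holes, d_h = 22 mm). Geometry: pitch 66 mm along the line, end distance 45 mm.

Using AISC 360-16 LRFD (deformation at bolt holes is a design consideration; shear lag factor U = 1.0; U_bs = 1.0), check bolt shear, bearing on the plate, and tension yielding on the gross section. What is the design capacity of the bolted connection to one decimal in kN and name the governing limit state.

179.8 kN (bearing governs)

Bolt shear: A_b = π(20)²/4 = 314.16 mm². φR_n = 0.75 × 469 × 314.16 × 2 × 1 = 221.0 kN.
Bearing (6 mm plate, F_u = 450 MPa): end bolts L_c = 45 − 22/2 = 34, R_n = min(1.2×34×6×450, 2.4×20×6×450) = 110.16 kN/bolt; interior L_c = 66 − 22 = 44, R_n = 129.6 kN/bolt. φR_n = 0.75 × (1×110.16 + 1×129.6) = 179.8 kN.
Tension yield (gross): A_g = 145×6 = 870 mm². φR_n = 0.90 × 345 × 870 = 270.1 kN.
Governing: min(221.0, 179.8, 270.1) = 179.8 kN → bearing.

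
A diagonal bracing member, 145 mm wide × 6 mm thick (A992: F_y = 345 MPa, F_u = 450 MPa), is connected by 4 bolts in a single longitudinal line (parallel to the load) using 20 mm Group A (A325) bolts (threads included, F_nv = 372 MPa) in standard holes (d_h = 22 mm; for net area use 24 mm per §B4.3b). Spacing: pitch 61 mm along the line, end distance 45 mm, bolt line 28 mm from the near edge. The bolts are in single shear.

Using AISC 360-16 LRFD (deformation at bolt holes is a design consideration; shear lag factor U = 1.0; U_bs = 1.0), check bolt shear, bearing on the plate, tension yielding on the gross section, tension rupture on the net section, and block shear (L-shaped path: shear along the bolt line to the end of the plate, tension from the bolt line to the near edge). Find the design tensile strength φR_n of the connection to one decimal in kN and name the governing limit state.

Bolt shear: A_b = π(20)²/4 = 314.16 mm². φR_n = 0.75 × 372 × 314.16 × 4 × 1 = 350.6 kN.
Bearing (6 mm plate, F_u = 450 MPa): end bolts L_c = 45 − 22/2 = 34, R_n = min(1.2×34×6×450, 2.4×20×6×450) = 110.16 kN/bolt; interior L_c = 61 − 22 = 39, R_n = 126.36 kN/bolt. φR_n = 0.75 × (1×110.16 + 3×126.36) = 366.9 kN.
Tension yield (gross): A_g = 145×6 = 870 mm². φR_n = 0.90 × 345 × 870 = 270.1 kN.
Tension rupture (net): A_n = (145 − 1×24)×6 = 726 mm² (U = 1.0, A_e = A_n). φR_n = 0.75 × 450 × 726 = 245.0 kN.
Block shear: shear path 1×[45+3×61] = 1×228 mm, A_gv = 1368, A_nv = 1×(228 − 3.5×24)×6 = 864 mm²; tension to near edge: (28 − 0.5×24)×6 = 96 mm². R_n = min(0.6×450×864, 0.6×345×1368) + 1.0×450×96 = min(233.28, 283.18) + 43.2 = 276.48 kN. φR_n = 0.75 × 276.48 = 207.4 kN.
Governing: min(350.6, 366.9, 270.1, 245.0, 207.4) = 207.4 kN → block shear.

207.4 kN (block shear governs)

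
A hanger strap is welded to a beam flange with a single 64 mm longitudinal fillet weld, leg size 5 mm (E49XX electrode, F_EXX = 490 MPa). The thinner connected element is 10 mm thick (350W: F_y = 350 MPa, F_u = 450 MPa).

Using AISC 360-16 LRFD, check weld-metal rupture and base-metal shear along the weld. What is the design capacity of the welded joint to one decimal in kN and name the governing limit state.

49.9 kN (weld metal governs)

Weld metal: throat = 0.707×5 = 3.535 mm, L = 64 mm. φR_n = 0.75 × 0.6 × 490 × 3.535 × 64 = 49.9 kN.
Base metal shear (10 mm plate): yield φR_n = 1.0×0.6×350×10×64 = 134.4 kN; rupture φR_n = 0.75×0.6×450×10×64 = 129.6 kN; take 129.6 kN (rupture).
Governing: min(49.9, 129.6) = 49.9 kN → weld metal.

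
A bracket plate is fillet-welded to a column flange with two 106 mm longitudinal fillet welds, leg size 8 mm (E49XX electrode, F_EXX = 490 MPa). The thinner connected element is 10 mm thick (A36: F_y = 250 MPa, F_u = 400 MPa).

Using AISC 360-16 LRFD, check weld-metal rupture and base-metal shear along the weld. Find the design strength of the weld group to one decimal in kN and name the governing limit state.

Weld metal: throat = 0.707×8 = 5.656 mm, L = 2×106 = 212 mm. φR_n = 0.75 × 0.6 × 490 × 5.656 × 212 = 264.4 kN.
Base metal shear (10 mm plate): yield φR_n = 1.0×0.6×250×10×212 = 318.0 kN; rupture φR_n = 0.75×0.6×400×10×212 = 381.6 kN; take 318.0 kN (yield).
Governing: min(264.4, 318.0) = 264.4 kN → weld metal.

264.4 kN (weld metal governs)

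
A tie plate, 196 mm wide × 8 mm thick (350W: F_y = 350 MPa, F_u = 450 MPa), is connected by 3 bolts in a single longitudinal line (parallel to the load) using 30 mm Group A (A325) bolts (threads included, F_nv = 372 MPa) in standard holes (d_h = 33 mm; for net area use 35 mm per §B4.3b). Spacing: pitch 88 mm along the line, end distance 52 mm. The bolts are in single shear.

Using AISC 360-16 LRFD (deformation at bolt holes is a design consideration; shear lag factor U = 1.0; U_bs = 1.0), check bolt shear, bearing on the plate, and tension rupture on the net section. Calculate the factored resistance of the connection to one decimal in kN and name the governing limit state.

434.7 kN (net-section rupture governs)

Bolt shear: A_b = π(30)²/4 = 706.86 mm². φR_n = 0.75 × 372 × 706.86 × 3 × 1 = 591.6 kN.
Bearing (8 mm plate, F_u = 450 MPa): end bolts L_c = 52 − 33/2 = 35.5, R_n = min(1.2×35.5×8×450, 2.4×30×8×450) = 153.36 kN/bolt; interior L_c = 88 − 33 = 55, R_n = 237.6 kN/bolt. φR_n = 0.75 × (1×153.36 + 2×237.6) = 471.4 kN.
Tension rupture (net): A_n = (196 − 1×35)×8 = 1288 mm² (U = 1.0, A_e = A_n). φR_n = 0.75 × 450 × 1288 = 434.7 kN.
Governing: min(591.6, 471.4, 434.7) = 434.7 kN → net-section rupture.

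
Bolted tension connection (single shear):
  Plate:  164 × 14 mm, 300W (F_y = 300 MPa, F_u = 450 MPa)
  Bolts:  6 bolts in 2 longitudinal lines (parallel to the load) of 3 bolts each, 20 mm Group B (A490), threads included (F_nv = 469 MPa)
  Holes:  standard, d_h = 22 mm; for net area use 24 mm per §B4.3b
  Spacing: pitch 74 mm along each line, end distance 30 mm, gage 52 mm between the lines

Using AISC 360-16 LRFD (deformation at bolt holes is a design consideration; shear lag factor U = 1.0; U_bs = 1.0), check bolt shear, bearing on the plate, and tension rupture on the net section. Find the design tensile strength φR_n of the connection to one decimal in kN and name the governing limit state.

Bolt shear: A_b = π(20)²/4 = 314.16 mm². φR_n = 0.75 × 469 × 314.16 × 6 × 1 = 663.0 kN.
Bearing (14 mm plate, F_u = 450 MPa): end bolts L_c = 30 − 22/2 = 19, R_n = min(1.2×19×14×450, 2.4×20×14×450) = 143.64 kN/bolt; interior L_c = 74 − 22 = 52, R_n = 302.4 kN/bolt. φR_n = 0.75 × (2×143.64 + 4×302.4) = 1122.7 kN.
Tension rupture (net): A_n = (164 − 2×24)×14 = 1624 mm² (U = 1.0, A_e = A_n). φR_n = 0.75 × 450 × 1624 = 548.1 kN.
Governing: min(663.0, 1122.7, 548.1) = 548.1 kN → net-section rupture.

548.1 kN (net-section rupture governs)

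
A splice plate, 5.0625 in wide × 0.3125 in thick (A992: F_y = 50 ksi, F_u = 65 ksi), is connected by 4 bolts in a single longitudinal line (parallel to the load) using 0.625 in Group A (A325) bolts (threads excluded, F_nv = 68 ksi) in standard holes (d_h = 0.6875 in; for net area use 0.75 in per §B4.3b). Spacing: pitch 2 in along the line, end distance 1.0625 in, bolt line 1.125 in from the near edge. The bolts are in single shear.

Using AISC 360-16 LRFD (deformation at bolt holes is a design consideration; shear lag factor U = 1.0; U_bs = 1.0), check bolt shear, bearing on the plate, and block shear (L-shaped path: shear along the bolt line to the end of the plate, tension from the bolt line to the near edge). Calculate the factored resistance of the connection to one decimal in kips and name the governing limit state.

52.0 kips (block shear governs)

Bolt shear: A_b = π(0.625)²/4 = 0.3068 in². φR_n = 0.75 × 68 × 0.3068 × 4 × 1 = 62.6 kips.
Bearing (0.3125 in plate, F_u = 65 ksi): end bolts L_c = 1.0625 − 0.6875/2 = 0.71875, R_n = min(1.2×0.71875×0.3125×65, 2.4×0.625×0.3125×65) = 17.52 kips/bolt; interior L_c = 2 − 0.6875 = 1.3125, R_n = 30.469 kips/bolt. φR_n = 0.75 × (1×17.52 + 3×30.469) = 81.7 kips.
Block shear: shear path 1×[1.0625+3×2] = 1×7.0625 in, A_gv = 2.207, A_nv = 1×(7.0625 − 3.5×0.75)×0.3125 = 1.3867 in²; tension to near edge: (1.125 − 0.5×0.75)×0.3125 = 0.23438 in². R_n = min(0.6×65×1.3867, 0.6×50×2.207) + 1.0×65×0.23438 = min(54.081, 66.21) + 15.235 = 69.316 kips. φR_n = 0.75 × 69.316 = 52.0 kips.
Governing: min(62.6, 81.7, 52.0) = 52.0 kips → block shear.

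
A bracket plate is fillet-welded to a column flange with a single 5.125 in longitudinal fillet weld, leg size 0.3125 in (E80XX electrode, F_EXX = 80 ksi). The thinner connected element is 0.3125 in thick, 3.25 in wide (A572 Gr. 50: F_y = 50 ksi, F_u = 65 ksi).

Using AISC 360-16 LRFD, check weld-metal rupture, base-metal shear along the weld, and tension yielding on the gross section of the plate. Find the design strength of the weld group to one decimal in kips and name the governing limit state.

Weld metal: throat = 0.707×0.3125 = 0.22094 in, L = 5.125 in. φR_n = 0.75 × 0.6 × 80 × 0.22094 × 5.125 = 40.8 kips.
Base metal shear (0.3125 in plate): yield φR_n = 1.0×0.6×50×0.3125×5.125 = 48.0 kips; rupture φR_n = 0.75×0.6×65×0.3125×5.125 = 46.8 kips; take 46.8 kips (rupture).
Tension yield (gross): A_g = 3.25×0.3125 = 1.0156 in². φR_n = 0.90 × 50 × 1.0156 = 45.7 kips.
Governing: min(40.8, 46.8, 45.7) = 40.8 kips → weld metal.

40.8 kips (weld metal governs)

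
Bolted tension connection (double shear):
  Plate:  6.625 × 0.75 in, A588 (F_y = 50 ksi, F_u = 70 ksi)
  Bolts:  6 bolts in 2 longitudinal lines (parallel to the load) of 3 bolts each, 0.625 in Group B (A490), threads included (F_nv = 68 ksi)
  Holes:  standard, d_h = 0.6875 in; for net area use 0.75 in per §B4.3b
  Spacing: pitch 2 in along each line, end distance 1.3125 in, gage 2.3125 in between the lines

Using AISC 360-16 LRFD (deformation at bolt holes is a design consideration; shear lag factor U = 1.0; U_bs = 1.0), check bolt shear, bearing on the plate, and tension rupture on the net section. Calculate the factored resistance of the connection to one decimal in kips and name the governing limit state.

187.8 kips (bolt shear governs)

Bolt shear: A_b = π(0.625)²/4 = 0.3068 in². φR_n = 0.75 × 68 × 0.3068 × 6 × 2 = 187.8 kips.
Bearing (0.75 in plate, F_u = 70 ksi): end bolts L_c = 1.3125 − 0.6875/2 = 0.96875, R_n = min(1.2×0.96875×0.75×70, 2.4×0.625×0.75×70) = 61.031 kips/bolt; interior L_c = 2 − 0.6875 = 1.3125, R_n = 78.75 kips/bolt. φR_n = 0.75 × (2×61.031 + 4×78.75) = 327.8 kips.
Tension rupture (net): A_n = (6.625 − 2×0.75)×0.75 = 3.8438 in² (U = 1.0, A_e = A_n). φR_n = 0.75 × 70 × 3.8438 = 201.8 kips.
Governing: min(187.8, 327.8, 201.8) = 187.8 kips → bolt shear.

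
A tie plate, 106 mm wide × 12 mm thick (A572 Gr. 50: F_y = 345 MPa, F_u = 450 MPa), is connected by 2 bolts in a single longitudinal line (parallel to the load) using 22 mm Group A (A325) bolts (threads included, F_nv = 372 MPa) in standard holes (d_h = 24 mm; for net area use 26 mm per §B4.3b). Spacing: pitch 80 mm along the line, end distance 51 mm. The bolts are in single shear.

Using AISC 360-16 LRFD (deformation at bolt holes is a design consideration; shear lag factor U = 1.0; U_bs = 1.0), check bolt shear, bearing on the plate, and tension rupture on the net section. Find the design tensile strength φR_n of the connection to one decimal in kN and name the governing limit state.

Bolt shear: A_b = π(22)²/4 = 380.13 mm². φR_n = 0.75 × 372 × 380.13 × 2 × 1 = 212.1 kN.
Bearing (12 mm plate, F_u = 450 MPa): end bolts L_c = 51 − 24/2 = 39, R_n = min(1.2×39×12×450, 2.4×22×12×450) = 252.72 kN/bolt; interior L_c = 80 − 24 = 56, R_n = 285.12 kN/bolt. φR_n = 0.75 × (1×252.72 + 1×285.12) = 403.4 kN.
Tension rupture (net): A_n = (106 − 1×26)×12 = 960 mm² (U = 1.0, A_e = A_n). φR_n = 0.75 × 450 × 960 = 324.0 kN.
Governing: min(212.1, 403.4, 324.0) = 212.1 kN → bolt shear.

212.1 kN (bolt shear governs)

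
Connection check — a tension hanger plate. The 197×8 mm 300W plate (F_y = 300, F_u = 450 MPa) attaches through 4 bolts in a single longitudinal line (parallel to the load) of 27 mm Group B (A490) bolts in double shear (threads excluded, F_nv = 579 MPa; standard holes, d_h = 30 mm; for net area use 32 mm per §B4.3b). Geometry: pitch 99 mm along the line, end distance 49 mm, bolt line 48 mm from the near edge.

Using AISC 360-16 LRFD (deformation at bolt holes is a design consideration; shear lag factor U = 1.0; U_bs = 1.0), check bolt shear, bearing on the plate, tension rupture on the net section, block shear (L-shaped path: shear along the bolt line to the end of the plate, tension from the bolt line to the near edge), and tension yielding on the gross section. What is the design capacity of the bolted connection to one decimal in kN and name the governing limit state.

425.5 kN (gross-section yield governs)

Bolt shear: A_b = π(27)²/4 = 572.56 mm². φR_n = 0.75 × 579 × 572.56 × 4 × 2 = 1989.1 kN.
Bearing (8 mm plate, F_u = 450 MPa): end bolts L_c = 49 − 30/2 = 34, R_n = min(1.2×34×8×450, 2.4×27×8×450) = 146.88 kN/bolt; interior L_c = 99 − 30 = 69, R_n = 233.28 kN/bolt. φR_n = 0.75 × (1×146.88 + 3×233.28) = 635.0 kN.
Tension rupture (net): A_n = (197 − 1×32)×8 = 1320 mm² (U = 1.0, A_e = A_n). φR_n = 0.75 × 450 × 1320 = 445.5 kN.
Block shear: shear path 1×[49+3×99] = 1×346 mm, A_gv = 2768, A_nv = 1×(346 − 3.5×32)×8 = 1872 mm²; tension to near edge: (48 − 0.5×32)×8 = 256 mm². R_n = min(0.6×450×1872, 0.6×300×2768) + 1.0×450×256 = min(505.44, 498.24) + 115.2 = 613.44 kN. φR_n = 0.75 × 613.44 = 460.1 kN.
Tension yield (gross): A_g = 197×8 = 1576 mm². φR_n = 0.90 × 300 × 1576 = 425.5 kN.
Governing: min(1989.1, 635.0, 445.5, 460.1, 425.5) = 425.5 kN → gross-section yield.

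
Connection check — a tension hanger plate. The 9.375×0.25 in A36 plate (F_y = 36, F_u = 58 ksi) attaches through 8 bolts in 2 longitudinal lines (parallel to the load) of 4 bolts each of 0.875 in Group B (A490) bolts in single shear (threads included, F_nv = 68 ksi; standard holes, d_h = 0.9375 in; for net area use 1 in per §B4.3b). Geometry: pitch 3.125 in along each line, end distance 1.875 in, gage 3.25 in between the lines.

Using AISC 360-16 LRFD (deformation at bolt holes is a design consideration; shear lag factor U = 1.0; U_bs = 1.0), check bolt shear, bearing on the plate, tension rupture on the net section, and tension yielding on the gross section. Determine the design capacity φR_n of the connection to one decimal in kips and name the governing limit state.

75.9 kips (gross-section yield governs)

Bolt shear: A_b = π(0.875)²/4 = 0.60132 in². φR_n = 0.75 × 68 × 0.60132 × 8 × 1 = 245.3 kips.
Bearing (0.25 in plate, F_u = 58 ksi): end bolts L_c = 1.875 − 0.9375/2 = 1.40625, R_n = min(1.2×1.40625×0.25×58, 2.4×0.875×0.25×58) = 24.469 kips/bolt; interior L_c = 3.125 − 0.9375 = 2.1875, R_n = 30.45 kips/bolt. φR_n = 0.75 × (2×24.469 + 6×30.45) = 173.7 kips.
Tension rupture (net): A_n = (9.375 − 2×1)×0.25 = 1.8438 in² (U = 1.0, A_e = A_n). φR_n = 0.75 × 58 × 1.8438 = 80.2 kips.
Tension yield (gross): A_g = 9.375×0.25 = 2.3438 in². φR_n = 0.90 × 36 × 2.3438 = 75.9 kips.
Governing: min(245.3, 173.7, 80.2, 75.9) = 75.9 kips → gross-section yield.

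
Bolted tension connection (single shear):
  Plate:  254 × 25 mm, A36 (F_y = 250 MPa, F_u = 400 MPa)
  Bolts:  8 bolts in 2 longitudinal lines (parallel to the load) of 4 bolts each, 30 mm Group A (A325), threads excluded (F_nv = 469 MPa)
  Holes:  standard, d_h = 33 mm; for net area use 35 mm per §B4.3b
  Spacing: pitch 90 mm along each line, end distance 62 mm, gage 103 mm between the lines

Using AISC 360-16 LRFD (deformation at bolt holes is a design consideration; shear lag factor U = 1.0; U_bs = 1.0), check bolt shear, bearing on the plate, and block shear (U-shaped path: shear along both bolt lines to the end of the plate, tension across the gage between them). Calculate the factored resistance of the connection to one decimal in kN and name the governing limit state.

Bolt shear: A_b = π(30)²/4 = 706.86 mm². φR_n = 0.75 × 469 × 706.86 × 8 × 1 = 1989.1 kN.
Bearing (25 mm plate, F_u = 400 MPa): end bolts L_c = 62 − 33/2 = 45.5, R_n = min(1.2×45.5×25×400, 2.4×30×25×400) = 546 kN/bolt; interior L_c = 90 − 33 = 57, R_n = 684 kN/bolt. φR_n = 0.75 × (2×546 + 6×684) = 3897.0 kN.
Block shear: shear path 2×[62+3×90] = 2×332 mm, A_gv = 16600, A_nv = 2×(332 − 3.5×35)×25 = 10475 mm²; tension across gage: (103 − 1×35)×25 = 1700 mm². R_n = min(0.6×400×10475, 0.6×250×16600) + 1.0×400×1700 = min(2514, 2490) + 680 = 3170 kN. φR_n = 0.75 × 3170 = 2377.5 kN.
Governing: min(1989.1, 3897.0, 2377.5) = 1989.1 kN → bolt shear.

1989.1 kN (bolt shear governs)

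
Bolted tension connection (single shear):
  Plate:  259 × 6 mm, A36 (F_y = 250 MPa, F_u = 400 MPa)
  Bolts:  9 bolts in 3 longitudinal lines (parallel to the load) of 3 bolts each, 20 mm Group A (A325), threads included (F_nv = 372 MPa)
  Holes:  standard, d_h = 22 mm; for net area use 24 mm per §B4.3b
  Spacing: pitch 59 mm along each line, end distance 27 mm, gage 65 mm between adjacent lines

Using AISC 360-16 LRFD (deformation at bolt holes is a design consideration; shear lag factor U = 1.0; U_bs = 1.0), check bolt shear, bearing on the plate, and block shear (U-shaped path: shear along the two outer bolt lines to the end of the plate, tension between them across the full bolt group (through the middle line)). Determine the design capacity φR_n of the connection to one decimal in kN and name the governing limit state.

331.2 kN (block shear governs)

Bolt shear: A_b = π(20)²/4 = 314.16 mm². φR_n = 0.75 × 372 × 314.16 × 9 × 1 = 788.9 kN.
Bearing (6 mm plate, F_u = 400 MPa): end bolts L_c = 27 − 22/2 = 16, R_n = min(1.2×16×6×400, 2.4×20×6×400) = 46.08 kN/bolt; interior L_c = 59 − 22 = 37, R_n = 106.56 kN/bolt. φR_n = 0.75 × (3×46.08 + 6×106.56) = 583.2 kN.
Block shear: shear path 2×[27+2×59] = 2×145 mm, A_gv = 1740, A_nv = 2×(145 − 2.5×24)×6 = 1020 mm²; tension across gage: (130 − 2×24)×6 = 492 mm². R_n = min(0.6×400×1020, 0.6×250×1740) + 1.0×400×492 = min(244.8, 261) + 196.8 = 441.6 kN. φR_n = 0.75 × 441.6 = 331.2 kN.
Governing: min(788.9, 583.2, 331.2) = 331.2 kN → block shear.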